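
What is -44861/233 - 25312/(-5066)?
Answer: -110684065/590189 ≈ -187.54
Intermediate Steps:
-44861/233 - 25312/(-5066) = -44861*1/233 - 25312*(-1/5066) = -44861/233 + 12656/2533 = -110684065/590189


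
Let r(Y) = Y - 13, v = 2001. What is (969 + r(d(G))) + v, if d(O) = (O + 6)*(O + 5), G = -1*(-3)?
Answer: 3029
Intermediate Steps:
G = 3
d(O) = (5 + O)*(6 + O) (d(O) = (6 + O)*(5 + O) = (5 + O)*(6 + O))
r(Y) = -13 + Y
(969 + r(d(G))) + v = (969 + (-13 + (30 + 3² + 11*3))) + 2001 = (969 + (-13 + (30 + 9 + 33))) + 2001 = (969 + (-13 + 72)) + 2001 = (969 + 59) + 2001 = 1028 + 2001 = 3029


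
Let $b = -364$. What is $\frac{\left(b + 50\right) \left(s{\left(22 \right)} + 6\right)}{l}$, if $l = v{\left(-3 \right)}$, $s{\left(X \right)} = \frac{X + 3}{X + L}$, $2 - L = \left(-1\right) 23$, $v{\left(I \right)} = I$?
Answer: $\frac{96398}{141} \approx 683.67$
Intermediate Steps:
$L = 25$ ($L = 2 - \left(-1\right) 23 = 2 - -23 = 2 + 23 = 25$)
$s{\left(X \right)} = \frac{3 + X}{25 + X}$ ($s{\left(X \right)} = \frac{X + 3}{X + 25} = \frac{3 + X}{25 + X}$)
$l = -3$
$\frac{\left(b + 50\right) \left(s{\left(22 \right)} + 6\right)}{l} = \frac{\left(-364 + 50\right) \left(\frac{3 + 22}{25 + 22} + 6\right)}{-3} = - 314 \left(\frac{1}{47} \cdot 25 + 6\right) \left(- \frac{1}{3}\right) = - 314 \left(\frac{25}{47} + 6\right) \left(- \frac{1}{3}\right) = \left(-314\right) \frac{307}{47} \left(- \frac{1}{3}\right) = \left(- \frac{96398}{47}\right) \left(- \frac{1}{3}\right) = \frac{96398}{141}$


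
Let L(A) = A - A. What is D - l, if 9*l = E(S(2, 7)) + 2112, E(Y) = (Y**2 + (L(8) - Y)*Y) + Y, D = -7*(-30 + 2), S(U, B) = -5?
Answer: -343/9 ≈ -38.111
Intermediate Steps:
D = 196 (D = -7*(-28) = 196)
L(A) = 0
E(Y) = Y (E(Y) = (Y**2 + (0 - Y)*Y) + Y = (Y**2 + (-Y)*Y) + Y = (Y**2 - Y**2) + Y = 0 + Y = Y)
l = 2107/9 (l = (-5 + 2112)/9 = (1/9)*2107 = 2107/9 ≈ 234.11)
D - l = 196 - 1*2107/9 = 196 - 2107/9 = -343/9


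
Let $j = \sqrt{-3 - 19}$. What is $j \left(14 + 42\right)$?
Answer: $56 i \sqrt{22} \approx 262.66 i$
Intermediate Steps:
$j = i \sqrt{22}$ ($j = \sqrt{-22} = i \sqrt{22} \approx 4.6904 i$)
$j \left(14 + 42\right) = i \sqrt{22} \left(14 + 42\right) = i \sqrt{22} \cdot 56 = 56 i \sqrt{22}$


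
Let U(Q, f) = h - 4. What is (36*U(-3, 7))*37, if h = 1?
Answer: -3996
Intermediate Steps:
U(Q, f) = -3 (U(Q, f) = 1 - 4 = -3)
(36*U(-3, 7))*37 = (36*(-3))*37 = -108*37 = -3996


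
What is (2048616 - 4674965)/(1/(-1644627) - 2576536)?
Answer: 4319364476823/4237440672073 ≈ 1.0193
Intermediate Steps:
(2048616 - 4674965)/(1/(-1644627) - 2576536) = -2626349/(-1/1644627 - 2576536) = -2626349/(-4237440672073/1644627) = -2626349*(-1644627/4237440672073) = 4319364476823/4237440672073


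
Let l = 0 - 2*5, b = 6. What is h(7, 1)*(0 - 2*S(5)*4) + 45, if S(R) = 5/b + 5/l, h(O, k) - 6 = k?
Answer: 79/3 ≈ 26.333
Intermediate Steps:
l = -10 (l = 0 - 10 = -10)
h(O, k) = 6 + k
S(R) = ⅓ (S(R) = 5/6 + 5/(-10) = 5*(⅙) + 5*(-⅒) = ⅚ - ½ = ⅓)
h(7, 1)*(0 - 2*S(5)*4) + 45 = (6 + 1)*(0 - 2*4/3) + 45 = 7*(0 - 2*4/3) + 45 = 7*(0 - 8/3) + 45 = 7*(-8/3) + 45 = -56/3 + 45 = 79/3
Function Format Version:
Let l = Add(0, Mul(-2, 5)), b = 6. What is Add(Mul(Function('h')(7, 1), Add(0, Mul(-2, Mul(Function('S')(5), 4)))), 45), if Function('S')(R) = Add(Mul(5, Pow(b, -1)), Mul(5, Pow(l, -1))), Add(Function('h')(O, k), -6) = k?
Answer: Rational(79, 3) ≈ 26.333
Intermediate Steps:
l = -10 (l = Add(0, -10) = -10)
Function('h')(O, k) = Add(6, k)
Function('S')(R) = Rational(1, 3) (Function('S')(R) = Add(Mul(5, Pow(6, -1)), Mul(5, Pow(-10, -1))) = Add(Mul(5, Rational(1, 6)), Mul(5, Rational(-1, 10))) = Add(Rational(5, 6), Rational(-1, 2)) = Rational(1, 3))
Add(Mul(Function('h')(7, 1), Add(0, Mul(-2, Mul(Function('S')(5), 4)))), 45) = Add(Mul(Add(6, 1), Add(0, Mul(-2, Mul(Rational(1, 3), 4)))), 45) = Add(Mul(7, Add(0, Mul(-2, Rational(4, 3)))), 45) = Add(Mul(7, Add(0, Rational(-8, 3))), 45) = Add(Mul(7, Rational(-8, 3)), 45) = Add(Rational(-56, 3), 45) = Rational(79, 3)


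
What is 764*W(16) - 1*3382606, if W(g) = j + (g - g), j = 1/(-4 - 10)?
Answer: -23678624/7 ≈ -3.3827e+6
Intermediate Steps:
j = -1/14 (j = 1/(-14) = -1/14 ≈ -0.071429)
W(g) = -1/14 (W(g) = -1/14 + (g - g) = -1/14 + 0 = -1/14)
764*W(16) - 1*3382606 = 764*(-1/14) - 1*3382606 = -382/7 - 3382606 = -23678624/7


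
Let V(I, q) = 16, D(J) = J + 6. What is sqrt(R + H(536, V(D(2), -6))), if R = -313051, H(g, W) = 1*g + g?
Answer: I*sqrt(311979) ≈ 558.55*I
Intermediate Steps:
D(J) = 6 + J
H(g, W) = 2*g (H(g, W) = g + g = 2*g)
sqrt(R + H(536, V(D(2), -6))) = sqrt(-313051 + 2*536) = sqrt(-313051 + 1072) = sqrt(-311979) = I*sqrt(311979)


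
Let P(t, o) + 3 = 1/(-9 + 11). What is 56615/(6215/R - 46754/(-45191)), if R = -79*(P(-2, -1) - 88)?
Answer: 2814140504695/94635352 ≈ 29737.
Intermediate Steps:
P(t, o) = -5/2 (P(t, o) = -3 + 1/(-9 + 11) = -3 + 1/2 = -3 + ½ = -5/2)
R = 14299/2 (R = -79*(-5/2 - 88) = -79*(-181/2) = 14299/2 ≈ 7149.5)
56615/(6215/R - 46754/(-45191)) = 56615/(6215/(14299/2) - 46754/(-45191)) = 56615/(6215*(2/14299) - 46754*(-1/45191)) = 56615/(12430/14299 + 46754/45191) = 56615/(1230259576/646186109) = 56615*(646186109/1230259576) = 2814140504695/94635352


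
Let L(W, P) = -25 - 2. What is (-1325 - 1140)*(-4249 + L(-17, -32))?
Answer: 10540340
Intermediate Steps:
L(W, P) = -27
(-1325 - 1140)*(-4249 + L(-17, -32)) = (-1325 - 1140)*(-4249 - 27) = -2465*(-4276) = 10540340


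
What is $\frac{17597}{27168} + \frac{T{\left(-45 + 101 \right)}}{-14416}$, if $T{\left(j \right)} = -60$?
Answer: $\frac{15956777}{24478368} \approx 0.65187$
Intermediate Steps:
$\frac{17597}{27168} + \frac{T{\left(-45 + 101 \right)}}{-14416} = \frac{17597}{27168} - \frac{60}{-14416} = 17597 \cdot \frac{1}{27168} - - \frac{15}{3604} = \frac{17597}{27168} + \frac{15}{3604} = \frac{15956777}{24478368}$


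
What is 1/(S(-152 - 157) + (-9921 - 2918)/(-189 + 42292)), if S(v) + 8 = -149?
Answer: -42103/6623010 ≈ -0.0063571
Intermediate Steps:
S(v) = -157 (S(v) = -8 - 149 = -157)
1/(S(-152 - 157) + (-9921 - 2918)/(-189 + 42292)) = 1/(-157 + (-9921 - 2918)/(-189 + 42292)) = 1/(-157 - 12839/42103) = 1/(-6623010/42103) = -42103/6623010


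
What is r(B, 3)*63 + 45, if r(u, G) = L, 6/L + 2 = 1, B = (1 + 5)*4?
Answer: -333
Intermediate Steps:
B = 24 (B = 6*4 = 24)
L = -6 (L = 6/(-2 + 1) = 6/(-1) = 6*(-1) = -6)
r(u, G) = -6
r(B, 3)*63 + 45 = -6*63 + 45 = -378 + 45 = -333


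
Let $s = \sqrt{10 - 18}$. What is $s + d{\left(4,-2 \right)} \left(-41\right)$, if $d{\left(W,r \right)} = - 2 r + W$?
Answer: $-328 + 2 i \sqrt{2} \approx -328.0 + 2.8284 i$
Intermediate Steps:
$d{\left(W,r \right)} = W - 2 r$
$s = 2 i \sqrt{2}$ ($s = \sqrt{-8} = 2 i \sqrt{2} \approx 2.8284 i$)
$s + d{\left(4,-2 \right)} \left(-41\right) = 2 i \sqrt{2} + \left(4 - -4\right) \left(-41\right) = 2 i \sqrt{2} + \left(4 + 4\right) \left(-41\right) = 2 i \sqrt{2} + 8 \left(-41\right) = 2 i \sqrt{2} - 328 = -328 + 2 i \sqrt{2}$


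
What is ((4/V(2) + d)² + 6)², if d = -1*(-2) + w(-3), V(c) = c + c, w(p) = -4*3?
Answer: 7569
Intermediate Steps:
w(p) = -12
V(c) = 2*c
d = -10 (d = -1*(-2) - 12 = 2 - 12 = -10)
((4/V(2) + d)² + 6)² = ((4/((2*2)) - 10)² + 6)² = ((4/4 - 10)² + 6)² = ((4*(¼) - 10)² + 6)² = ((1 - 10)² + 6)² = ((-9)² + 6)² = (81 + 6)² = 87² = 7569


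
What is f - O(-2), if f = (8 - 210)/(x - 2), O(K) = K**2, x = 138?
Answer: -373/68 ≈ -5.4853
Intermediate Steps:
f = -101/68 (f = (8 - 210)/(138 - 2) = -202/136 = -202*1/136 = -101/68 ≈ -1.4853)
f - O(-2) = -101/68 - 1*(-2)**2 = -101/68 - 1*4 = -101/68 - 4 = -373/68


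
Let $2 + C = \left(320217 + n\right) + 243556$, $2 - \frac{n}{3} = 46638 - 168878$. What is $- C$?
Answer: $-930497$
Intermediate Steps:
$n = 366726$ ($n = 6 - 3 \left(46638 - 168878\right) = 6 - -366720 = 6 + 366720 = 366726$)
$C = 930497$ ($C = -2 + \left(\left(320217 + 366726\right) + 243556\right) = -2 + \left(686943 + 243556\right) = -2 + 930499 = 930497$)
$- C = \left(-1\right) 930497 = -930497$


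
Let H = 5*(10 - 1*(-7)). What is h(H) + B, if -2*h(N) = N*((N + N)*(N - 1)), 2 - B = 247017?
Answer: -853915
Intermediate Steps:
B = -247015 (B = 2 - 1*247017 = 2 - 247017 = -247015)
H = 85 (H = 5*(10 + 7) = 5*17 = 85)
h(N) = -N²*(-1 + N) (h(N) = -N*(N + N)*(N - 1)/2 = -N*(2*N)*(-1 + N)/2 = -N*2*N*(-1 + N)/2 = -N²*(-1 + N))
h(H) + B = 85²*(1 - 1*85) - 247015 = 7225*(1 - 85) - 247015 = 7225*(-84) - 247015 = -606900 - 247015 = -853915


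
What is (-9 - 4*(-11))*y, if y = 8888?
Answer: 311080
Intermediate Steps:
(-9 - 4*(-11))*y = (-9 - 4*(-11))*8888 = (-9 + 44)*8888 = 35*8888 = 311080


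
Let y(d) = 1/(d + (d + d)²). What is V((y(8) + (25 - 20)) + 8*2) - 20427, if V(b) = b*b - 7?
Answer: -1393421039/69696 ≈ -19993.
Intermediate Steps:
y(d) = 1/(d + 4*d²) (y(d) = 1/(d + (2*d)²) = 1/(d + 4*d²))
V(b) = -7 + b² (V(b) = b² - 7 = -7 + b²)
V((y(8) + (25 - 20)) + 8*2) - 20427 = (-7 + ((1/(8*(1 + 4*8)) + (25 - 20)) + 8*2)²) - 20427 = (-7 + ((1/(8*(1 + 32)) + 5) + 16)²) - 20427 = (-7 + (((⅛)/33 + 5) + 16)²) - 20427 = (-7 + (((⅛)*(1/33) + 5) + 16)²) - 20427 = (-7 + ((1/264 + 5) + 16)²) - 20427 = (-7 + (1321/264 + 16)²) - 20427 = (-7 + (5545/264)²) - 20427 = (-7 + 30747025/69696) - 20427 = 30259153/69696 - 20427 = -1393421039/69696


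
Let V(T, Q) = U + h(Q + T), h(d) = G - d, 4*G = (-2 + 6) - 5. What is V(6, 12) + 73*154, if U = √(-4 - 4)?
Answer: 44895/4 + 2*I*√2 ≈ 11224.0 + 2.8284*I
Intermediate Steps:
G = -¼ (G = ((-2 + 6) - 5)/4 = (4 - 5)/4 = (¼)*(-1) = -¼ ≈ -0.25000)
h(d) = -¼ - d
U = 2*I*√2 (U = √(-8) = 2*I*√2 ≈ 2.8284*I)
V(T, Q) = -¼ - Q - T + 2*I*√2 (V(T, Q) = 2*I*√2 + (-¼ - (Q + T)) = 2*I*√2 + (-¼ + (-Q - T)) = 2*I*√2 + (-¼ - Q - T) = -¼ - Q - T + 2*I*√2)
V(6, 12) + 73*154 = (-¼ - 1*12 - 1*6 + 2*I*√2) + 73*154 = (-¼ - 12 - 6 + 2*I*√2) + 11242 = (-73/4 + 2*I*√2) + 11242 = 44895/4 + 2*I*√2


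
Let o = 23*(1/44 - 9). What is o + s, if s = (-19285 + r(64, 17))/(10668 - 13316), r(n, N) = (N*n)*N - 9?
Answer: -1501373/7282 ≈ -206.18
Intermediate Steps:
r(n, N) = -9 + n*N² (r(n, N) = n*N² - 9 = -9 + n*N²)
o = -9085/44 (o = 23*(1/44 - 9) = 23*(-395/44) = -9085/44 ≈ -206.48)
s = 399/1324 (s = (-19285 + (-9 + 64*17²))/(10668 - 13316) = (-19285 + (-9 + 64*289))/(-2648) = (-19285 + (-9 + 18496))*(-1/2648) = (-19285 + 18487)*(-1/2648) = -798*(-1/2648) = 399/1324 ≈ 0.30136)
o + s = -9085/44 + 399/1324 = -1501373/7282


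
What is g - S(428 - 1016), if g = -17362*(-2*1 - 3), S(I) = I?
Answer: 87398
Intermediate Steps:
g = 86810 (g = -17362*(-2 - 3) = -17362*(-5) = 86810)
g - S(428 - 1016) = 86810 - (428 - 1016) = 86810 - 1*(-588) = 86810 + 588 = 87398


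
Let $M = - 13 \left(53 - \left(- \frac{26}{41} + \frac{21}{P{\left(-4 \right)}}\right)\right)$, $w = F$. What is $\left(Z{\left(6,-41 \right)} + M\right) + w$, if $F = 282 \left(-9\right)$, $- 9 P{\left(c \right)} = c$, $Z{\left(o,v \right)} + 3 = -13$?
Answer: $- \frac{432467}{164} \approx -2637.0$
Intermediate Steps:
$Z{\left(o,v \right)} = -16$ ($Z{\left(o,v \right)} = -3 - 13 = -16$)
$P{\left(c \right)} = - \frac{c}{9}$
$F = -2538$
$w = -2538$
$M = - \frac{13611}{164}$ ($M = - 13 \left(53 - \left(- \frac{26}{41} + \frac{189}{4}\right)\right) = - 13 \left(53 - \left(- \frac{26}{41} + \frac{21}{\frac{4}{9}}\right)\right) = - 13 \left(53 + \left(\frac{26}{41} - \frac{189}{4}\right)\right) = - 13 \left(53 - \frac{7645}{164}\right) = \left(-13\right) \frac{1047}{164} = - \frac{13611}{164} \approx -82.994$)
$\left(Z{\left(6,-41 \right)} + M\right) + w = \left(-16 - \frac{13611}{164}\right) - 2538 = - \frac{16235}{164} - 2538 = - \frac{432467}{164}$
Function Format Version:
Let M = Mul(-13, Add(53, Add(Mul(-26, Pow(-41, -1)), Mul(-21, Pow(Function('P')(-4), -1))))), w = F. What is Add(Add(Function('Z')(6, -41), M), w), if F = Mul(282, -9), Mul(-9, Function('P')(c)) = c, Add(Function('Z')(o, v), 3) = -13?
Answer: Rational(-432467, 164) ≈ -2637.0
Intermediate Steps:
Function('Z')(o, v) = -16 (Function('Z')(o, v) = Add(-3, -13) = -16)
Function('P')(c) = Mul(Rational(-1, 9), c)
F = -2538
w = -2538
M = Rational(-13611, 164) (M = Mul(-13, Add(53, Add(Mul(-26, Pow(-41, -1)), Mul(-21, Pow(Mul(Rational(-1, 9), -4), -1))))) = Mul(-13, Add(53, Add(Mul(-26, Rational(-1, 41)), Mul(-21, Pow(Rational(4, 9), -1))))) = Mul(-13, Add(53, Add(Rational(26, 41), Mul(-21, Rational(9, 4))))) = Mul(-13, Add(53, Add(Rational(26, 41), Rational(-189, 4)))) = Mul(-13, Add(53, Rational(-7645, 164))) = Mul(-13, Rational(1047, 164)) = Rational(-13611, 164) ≈ -82.994)
Add(Add(Function('Z')(6, -41), M), w) = Add(Add(-16, Rational(-13611, 164)), -2538) = Add(Rational(-16235, 164), -2538) = Rational(-432467, 164)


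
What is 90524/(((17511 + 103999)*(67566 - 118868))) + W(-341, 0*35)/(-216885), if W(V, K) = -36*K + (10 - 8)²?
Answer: -2228406091/67599866507385 ≈ -3.2965e-5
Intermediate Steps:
W(V, K) = 4 - 36*K (W(V, K) = -36*K + 2² = -36*K + 4 = 4 - 36*K)
90524/(((17511 + 103999)*(67566 - 118868))) + W(-341, 0*35)/(-216885) = 90524/(((17511 + 103999)*(67566 - 118868))) + (4 - 0*35)/(-216885) = 90524/((121510*(-51302))) + (4 - 36*0)*(-1/216885) = 90524/(-6233706020) + (4 + 0)*(-1/216885) = 90524*(-1/6233706020) + 4*(-1/216885) = -22631/1558426505 - 4/216885 = -2228406091/67599866507385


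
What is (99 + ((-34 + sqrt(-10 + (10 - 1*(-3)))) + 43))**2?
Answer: (108 + sqrt(3))**2 ≈ 12041.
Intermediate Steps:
(99 + ((-34 + sqrt(-10 + (10 - 1*(-3)))) + 43))**2 = (99 + ((-34 + sqrt(-10 + (10 + 3))) + 43))**2 = (99 + ((-34 + sqrt(-10 + 13)) + 43))**2 = (99 + ((-34 + sqrt(3)) + 43))**2 = (99 + (9 + sqrt(3)))**2 = (108 + sqrt(3))**2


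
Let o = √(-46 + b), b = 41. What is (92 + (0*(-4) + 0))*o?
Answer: 92*I*√5 ≈ 205.72*I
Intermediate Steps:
o = I*√5 (o = √(-46 + 41) = √(-5) = I*√5 ≈ 2.2361*I)
(92 + (0*(-4) + 0))*o = (92 + (0*(-4) + 0))*(I*√5) = (92 + (0 + 0))*(I*√5) = (92 + 0)*(I*√5) = 92*(I*√5) = 92*I*√5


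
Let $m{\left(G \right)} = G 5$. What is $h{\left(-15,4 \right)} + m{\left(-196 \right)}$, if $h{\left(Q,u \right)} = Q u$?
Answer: $-1040$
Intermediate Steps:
$m{\left(G \right)} = 5 G$
$h{\left(-15,4 \right)} + m{\left(-196 \right)} = \left(-15\right) 4 + 5 \left(-196\right) = -60 - 980 = -1040$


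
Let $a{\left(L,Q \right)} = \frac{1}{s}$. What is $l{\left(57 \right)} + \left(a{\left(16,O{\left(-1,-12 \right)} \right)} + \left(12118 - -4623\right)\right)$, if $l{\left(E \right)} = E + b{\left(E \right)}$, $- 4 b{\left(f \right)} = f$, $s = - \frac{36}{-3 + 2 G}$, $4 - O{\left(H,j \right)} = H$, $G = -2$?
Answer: $\frac{302111}{18} \approx 16784.0$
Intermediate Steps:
$O{\left(H,j \right)} = 4 - H$
$s = \frac{36}{7}$ ($s = - \frac{36}{-3 + 2 \left(-2\right)} = - \frac{36}{-3 - 4} = - \frac{36}{-7} = \left(-36\right) \left(- \frac{1}{7}\right) = \frac{36}{7} \approx 5.1429$)
$b{\left(f \right)} = - \frac{f}{4}$
$a{\left(L,Q \right)} = \frac{7}{36}$ ($a{\left(L,Q \right)} = \frac{1}{\frac{36}{7}} = \frac{7}{36}$)
$l{\left(E \right)} = \frac{3 E}{4}$ ($l{\left(E \right)} = E - \frac{E}{4} = \frac{3 E}{4}$)
$l{\left(57 \right)} + \left(a{\left(16,O{\left(-1,-12 \right)} \right)} + \left(12118 - -4623\right)\right) = \frac{3}{4} \cdot 57 + \left(\frac{7}{36} + \left(12118 - -4623\right)\right) = \frac{171}{4} + \left(\frac{7}{36} + \left(12118 + 4623\right)\right) = \frac{171}{4} + \left(\frac{7}{36} + 16741\right) = \frac{171}{4} + \frac{602683}{36} = \frac{302111}{18}$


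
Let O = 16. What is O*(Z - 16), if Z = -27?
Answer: -688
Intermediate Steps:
O*(Z - 16) = 16*(-27 - 16) = 16*(-43) = -688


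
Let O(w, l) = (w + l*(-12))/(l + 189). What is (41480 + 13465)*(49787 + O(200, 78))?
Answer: 243450177795/89 ≈ 2.7354e+9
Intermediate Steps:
O(w, l) = (w - 12*l)/(189 + l)
(41480 + 13465)*(49787 + O(200, 78)) = (41480 + 13465)*(49787 + (200 - 12*78)/(189 + 78)) = 54945*(49787 + (200 - 936)/267) = 54945*(49787 + (1/267)*(-736)) = 54945*(49787 - 736/267) = 54945*(13292393/267) = 243450177795/89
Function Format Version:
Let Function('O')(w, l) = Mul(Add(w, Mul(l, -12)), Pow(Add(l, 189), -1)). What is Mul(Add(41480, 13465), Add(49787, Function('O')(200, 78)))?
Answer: Rational(243450177795, 89) ≈ 2.7354e+9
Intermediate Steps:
Function('O')(w, l) = Mul(Pow(Add(189, l), -1), Add(w, Mul(-12, l))) (Function('O')(w, l) = Mul(Add(w, Mul(-12, l)), Pow(Add(189, l), -1)) = Mul(Pow(Add(189, l), -1), Add(w, Mul(-12, l))))
Mul(Add(41480, 13465), Add(49787, Function('O')(200, 78))) = Mul(Add(41480, 13465), Add(49787, Mul(Pow(Add(189, 78), -1), Add(200, Mul(-12, 78))))) = Mul(54945, Add(49787, Mul(Pow(267, -1), Add(200, -936)))) = Mul(54945, Add(49787, Mul(Rational(1, 267), -736))) = Mul(54945, Add(49787, Rational(-736, 267))) = Mul(54945, Rational(13292393, 267)) = Rational(243450177795, 89)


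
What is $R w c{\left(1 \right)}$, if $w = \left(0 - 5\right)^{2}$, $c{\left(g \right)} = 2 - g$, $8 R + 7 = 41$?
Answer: $\frac{425}{4} \approx 106.25$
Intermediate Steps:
$R = \frac{17}{4}$ ($R = - \frac{7}{8} + \frac{1}{8} \cdot 41 = - \frac{7}{8} + \frac{41}{8} = \frac{17}{4} \approx 4.25$)
$w = 25$ ($w = \left(-5\right)^{2} = 25$)
$R w c{\left(1 \right)} = \frac{17}{4} \cdot 25 \left(2 - 1\right) = \frac{425 \left(2 - 1\right)}{4} = \frac{425}{4} \cdot 1 = \frac{425}{4}$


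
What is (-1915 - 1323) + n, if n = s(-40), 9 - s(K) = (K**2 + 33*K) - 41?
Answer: -3468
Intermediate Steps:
s(K) = 50 - K**2 - 33*K (s(K) = 9 - ((K**2 + 33*K) - 41) = 9 - (-41 + K**2 + 33*K) = 9 + (41 - K**2 - 33*K) = 50 - K**2 - 33*K)
n = -230 (n = 50 - 1*(-40)**2 - 33*(-40) = 50 - 1*1600 + 1320 = 50 - 1600 + 1320 = -230)
(-1915 - 1323) + n = (-1915 - 1323) - 230 = -3238 - 230 = -3468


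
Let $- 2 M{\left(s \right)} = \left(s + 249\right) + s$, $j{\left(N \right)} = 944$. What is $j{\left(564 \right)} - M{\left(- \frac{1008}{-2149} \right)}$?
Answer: $\frac{656347}{614} \approx 1069.0$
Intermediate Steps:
$M{\left(s \right)} = - \frac{249}{2} - s$ ($M{\left(s \right)} = - \frac{\left(s + 249\right) + s}{2} = - \frac{\left(249 + s\right) + s}{2} = - \frac{249 + 2 s}{2} = - \frac{249}{2} - s$)
$j{\left(564 \right)} - M{\left(- \frac{1008}{-2149} \right)} = 944 - \left(- \frac{249}{2} - - \frac{1008}{-2149}\right) = 944 - \left(- \frac{249}{2} - \left(-1008\right) \left(- \frac{1}{2149}\right)\right) = 944 - \left(- \frac{249}{2} - \frac{144}{307}\right) = 944 - - \frac{76731}{614} = 944 + \frac{76731}{614} = \frac{656347}{614}$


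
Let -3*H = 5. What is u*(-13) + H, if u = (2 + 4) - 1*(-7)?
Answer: -512/3 ≈ -170.67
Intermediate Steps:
H = -5/3 (H = -⅓*5 = -5/3 ≈ -1.6667)
u = 13 (u = 6 + 7 = 13)
u*(-13) + H = 13*(-13) - 5/3 = -169 - 5/3 = -512/3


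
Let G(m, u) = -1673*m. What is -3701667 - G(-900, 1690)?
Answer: -5207367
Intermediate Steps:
-3701667 - G(-900, 1690) = -3701667 - (-1673)*(-900) = -3701667 - 1*1505700 = -3701667 - 1505700 = -5207367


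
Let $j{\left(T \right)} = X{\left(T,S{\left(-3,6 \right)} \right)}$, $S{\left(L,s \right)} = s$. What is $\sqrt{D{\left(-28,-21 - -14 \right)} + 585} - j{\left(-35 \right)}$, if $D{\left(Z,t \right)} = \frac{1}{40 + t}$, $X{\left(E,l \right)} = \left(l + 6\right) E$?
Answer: $420 + \frac{7 \sqrt{13002}}{33} \approx 444.19$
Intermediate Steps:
$X{\left(E,l \right)} = E \left(6 + l\right)$ ($X{\left(E,l \right)} = \left(6 + l\right) E = E \left(6 + l\right)$)
$j{\left(T \right)} = 12 T$ ($j{\left(T \right)} = T \left(6 + 6\right) = T 12 = 12 T$)
$\sqrt{D{\left(-28,-21 - -14 \right)} + 585} - j{\left(-35 \right)} = \sqrt{\frac{1}{40 - 7} + 585} - 12 \left(-35\right) = \sqrt{\frac{1}{40 + \left(-21 + 14\right)} + 585} - -420 = \sqrt{\frac{1}{40 - 7} + 585} + 420 = \sqrt{\frac{1}{33} + 585} + 420 = \sqrt{\frac{19306}{33}} + 420 = \frac{7 \sqrt{13002}}{33} + 420 = 420 + \frac{7 \sqrt{13002}}{33}$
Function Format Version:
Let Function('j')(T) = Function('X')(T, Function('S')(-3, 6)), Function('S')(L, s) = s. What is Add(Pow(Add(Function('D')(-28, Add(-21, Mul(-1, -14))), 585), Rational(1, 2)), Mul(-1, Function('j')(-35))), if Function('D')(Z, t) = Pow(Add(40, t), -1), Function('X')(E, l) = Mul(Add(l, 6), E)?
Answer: Add(420, Mul(Rational(7, 33), Pow(13002, Rational(1, 2)))) ≈ 444.19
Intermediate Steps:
Function('X')(E, l) = Mul(E, Add(6, l)) (Function('X')(E, l) = Mul(Add(6, l), E) = Mul(E, Add(6, l)))
Function('j')(T) = Mul(12, T) (Function('j')(T) = Mul(T, Add(6, 6)) = Mul(T, 12) = Mul(12, T))
Add(Pow(Add(Function('D')(-28, Add(-21, Mul(-1, -14))), 585), Rational(1, 2)), Mul(-1, Function('j')(-35))) = Add(Pow(Add(Pow(Add(40, Add(-21, Mul(-1, -14))), -1), 585), Rational(1, 2)), Mul(-1, Mul(12, -35))) = Add(Pow(Add(Pow(Add(40, Add(-21, 14)), -1), 585), Rational(1, 2)), Mul(-1, -420)) = Add(Pow(Add(Pow(Add(40, -7), -1), 585), Rational(1, 2)), 420) = Add(Pow(Add(Pow(33, -1), 585), Rational(1, 2)), 420) = Add(Pow(Add(Rational(1, 33), 585), Rational(1, 2)), 420) = Add(Pow(Rational(19306, 33), Rational(1, 2)), 420) = Add(Mul(Rational(7, 33), Pow(13002, Rational(1, 2))), 420) = Add(420, Mul(Rational(7, 33), Pow(13002, Rational(1, 2))))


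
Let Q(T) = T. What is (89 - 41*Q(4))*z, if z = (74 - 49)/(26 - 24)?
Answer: -1875/2 ≈ -937.50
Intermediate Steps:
z = 25/2 ≈ 12.500
(89 - 41*Q(4))*z = (89 - 41*4)*(25/2) = (89 - 164)*(25/2) = -75*25/2 = -1875/2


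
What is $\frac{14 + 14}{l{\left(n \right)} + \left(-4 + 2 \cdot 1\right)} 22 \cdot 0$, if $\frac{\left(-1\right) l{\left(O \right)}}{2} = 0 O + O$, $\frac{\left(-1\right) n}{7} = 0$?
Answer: $0$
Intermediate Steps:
$n = 0$ ($n = \left(-7\right) 0 = 0$)
$l{\left(O \right)} = - 2 O$ ($l{\left(O \right)} = - 2 \left(0 O + O\right) = - 2 \left(0 + O\right) = - 2 O$)
$\frac{14 + 14}{l{\left(n \right)} + \left(-4 + 2 \cdot 1\right)} 22 \cdot 0 = \frac{14 + 14}{\left(-2\right) 0 + \left(-4 + 2 \cdot 1\right)} 22 \cdot 0 = \frac{28}{0 + \left(-4 + 2\right)} 22 \cdot 0 = \frac{28}{0 - 2} \cdot 22 \cdot 0 = \frac{28}{-2} \cdot 22 \cdot 0 = 28 \left(- \frac{1}{2}\right) 22 \cdot 0 = \left(-14\right) 22 \cdot 0 = \left(-308\right) 0 = 0$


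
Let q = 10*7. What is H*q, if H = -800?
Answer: -56000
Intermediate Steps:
q = 70
H*q = -800*70 = -56000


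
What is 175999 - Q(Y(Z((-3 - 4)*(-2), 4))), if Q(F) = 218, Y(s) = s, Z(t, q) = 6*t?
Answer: 175781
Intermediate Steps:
175999 - Q(Y(Z((-3 - 4)*(-2), 4))) = 175999 - 1*218 = 175999 - 218 = 175781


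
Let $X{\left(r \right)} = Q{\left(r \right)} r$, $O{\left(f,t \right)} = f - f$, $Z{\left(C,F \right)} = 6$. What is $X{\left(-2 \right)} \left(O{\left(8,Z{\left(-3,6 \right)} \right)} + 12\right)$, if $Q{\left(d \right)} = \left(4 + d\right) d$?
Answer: $96$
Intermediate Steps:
$O{\left(f,t \right)} = 0$
$Q{\left(d \right)} = d \left(4 + d\right)$
$X{\left(r \right)} = r^{2} \left(4 + r\right)$ ($X{\left(r \right)} = r \left(4 + r\right) r = r^{2} \left(4 + r\right)$)
$X{\left(-2 \right)} \left(O{\left(8,Z{\left(-3,6 \right)} \right)} + 12\right) = \left(-2\right)^{2} \left(4 - 2\right) \left(0 + 12\right) = 4 \cdot 2 \cdot 12 = 8 \cdot 12 = 96$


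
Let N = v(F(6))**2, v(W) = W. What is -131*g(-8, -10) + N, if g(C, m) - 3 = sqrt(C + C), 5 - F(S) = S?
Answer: -392 - 524*I ≈ -392.0 - 524.0*I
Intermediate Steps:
F(S) = 5 - S
g(C, m) = 3 + sqrt(2)*sqrt(C) (g(C, m) = 3 + sqrt(C + C) = 3 + sqrt(2*C) = 3 + sqrt(2)*sqrt(C))
N = 1 (N = (5 - 1*6)**2 = (5 - 6)**2 = (-1)**2 = 1)
-131*g(-8, -10) + N = -131*(3 + sqrt(2)*sqrt(-8)) + 1 = -131*(3 + sqrt(2)*(2*I*sqrt(2))) + 1 = -131*(3 + 4*I) + 1 = (-393 - 524*I) + 1 = -392 - 524*I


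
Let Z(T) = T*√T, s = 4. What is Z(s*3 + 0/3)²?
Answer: 1728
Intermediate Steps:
Z(T) = T^(3/2)
Z(s*3 + 0/3)² = ((4*3 + 0/3)^(3/2))² = ((12 + 0*(⅓))^(3/2))² = ((12 + 0)^(3/2))² = (12^(3/2))² = (24*√3)² = 1728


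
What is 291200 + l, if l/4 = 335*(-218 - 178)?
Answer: -239440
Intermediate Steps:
l = -530640 (l = 4*(335*(-218 - 178)) = 4*(335*(-396)) = 4*(-132660) = -530640)
291200 + l = 291200 - 530640 = -239440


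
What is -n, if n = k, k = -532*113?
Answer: 60116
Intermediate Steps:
k = -60116
n = -60116
-n = -1*(-60116) = 60116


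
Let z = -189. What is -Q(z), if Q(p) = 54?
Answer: -54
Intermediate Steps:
-Q(z) = -1*54 = -54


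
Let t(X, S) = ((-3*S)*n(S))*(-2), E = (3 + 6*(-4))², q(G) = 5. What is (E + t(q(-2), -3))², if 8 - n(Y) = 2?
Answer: 110889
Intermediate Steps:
E = 441 (E = (3 - 24)² = (-21)² = 441)
n(Y) = 6 (n(Y) = 8 - 1*2 = 8 - 2 = 6)
t(X, S) = 36*S (t(X, S) = (-3*S*6)*(-2) = -18*S*(-2) = 36*S)
(E + t(q(-2), -3))² = (441 + 36*(-3))² = (441 - 108)² = 333² = 110889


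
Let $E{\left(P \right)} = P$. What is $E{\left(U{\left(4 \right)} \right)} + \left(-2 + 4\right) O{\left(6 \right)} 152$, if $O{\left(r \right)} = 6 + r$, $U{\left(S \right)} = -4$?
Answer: $3644$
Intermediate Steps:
$E{\left(U{\left(4 \right)} \right)} + \left(-2 + 4\right) O{\left(6 \right)} 152 = -4 + \left(-2 + 4\right) \left(6 + 6\right) 152 = -4 + 2 \cdot 12 \cdot 152 = -4 + 24 \cdot 152 = -4 + 3648 = 3644$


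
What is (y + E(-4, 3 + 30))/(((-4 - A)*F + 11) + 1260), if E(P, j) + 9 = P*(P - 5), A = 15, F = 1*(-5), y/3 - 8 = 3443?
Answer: 5190/683 ≈ 7.5988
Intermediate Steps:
y = 10353 (y = 24 + 3*3443 = 24 + 10329 = 10353)
F = -5
E(P, j) = -9 + P*(-5 + P) (E(P, j) = -9 + P*(P - 5) = -9 + P*(-5 + P))
(y + E(-4, 3 + 30))/(((-4 - A)*F + 11) + 1260) = (10353 + (-9 + (-4)² - 5*(-4)))/(((-4 - 1*15)*(-5) + 11) + 1260) = (10353 + (-9 + 16 + 20))/(((-4 - 15)*(-5) + 11) + 1260) = (10353 + 27)/((-19*(-5) + 11) + 1260) = 10380/((95 + 11) + 1260) = 10380/(106 + 1260) = 10380/1366 = 10380*(1/1366) = 5190/683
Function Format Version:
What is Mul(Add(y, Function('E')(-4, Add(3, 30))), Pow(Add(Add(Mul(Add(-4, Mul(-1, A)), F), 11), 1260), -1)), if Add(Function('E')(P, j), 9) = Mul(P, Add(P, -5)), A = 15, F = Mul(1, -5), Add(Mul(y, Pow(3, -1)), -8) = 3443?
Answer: Rational(5190, 683) ≈ 7.5988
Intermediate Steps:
y = 10353 (y = Add(24, Mul(3, 3443)) = Add(24, 10329) = 10353)
F = -5
Function('E')(P, j) = Add(-9, Mul(P, Add(-5, P))) (Function('E')(P, j) = Add(-9, Mul(P, Add(P, -5))) = Add(-9, Mul(P, Add(-5, P))))
Mul(Add(y, Function('E')(-4, Add(3, 30))), Pow(Add(Add(Mul(Add(-4, Mul(-1, A)), F), 11), 1260), -1)) = Mul(Add(10353, Add(-9, Pow(-4, 2), Mul(-5, -4))), Pow(Add(Add(Mul(Add(-4, Mul(-1, 15)), -5), 11), 1260), -1)) = Mul(Add(10353, Add(-9, 16, 20)), Pow(Add(Add(Mul(Add(-4, -15), -5), 11), 1260), -1)) = Mul(Add(10353, 27), Pow(Add(Add(Mul(-19, -5), 11), 1260), -1)) = Mul(10380, Pow(Add(Add(95, 11), 1260), -1)) = Mul(10380, Pow(Add(106, 1260), -1)) = Mul(10380, Pow(1366, -1)) = Mul(10380, Rational(1, 1366)) = Rational(5190, 683)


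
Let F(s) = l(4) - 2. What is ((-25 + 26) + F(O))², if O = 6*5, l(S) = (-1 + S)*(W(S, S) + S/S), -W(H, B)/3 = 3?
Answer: 625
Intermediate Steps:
W(H, B) = -9 (W(H, B) = -3*3 = -9)
l(S) = 8 - 8*S (l(S) = (-1 + S)*(-9 + S/S) = (-1 + S)*(-9 + 1) = (-1 + S)*(-8) = 8 - 8*S)
O = 30
F(s) = -26 (F(s) = (8 - 8*4) - 2 = (8 - 32) - 2 = -24 - 2 = -26)
((-25 + 26) + F(O))² = ((-25 + 26) - 26)² = (1 - 26)² = (-25)² = 625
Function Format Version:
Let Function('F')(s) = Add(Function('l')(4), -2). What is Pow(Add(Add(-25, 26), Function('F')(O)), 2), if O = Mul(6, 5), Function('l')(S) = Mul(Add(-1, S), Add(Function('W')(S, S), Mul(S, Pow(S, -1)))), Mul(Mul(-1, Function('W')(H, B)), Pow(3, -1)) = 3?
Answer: 625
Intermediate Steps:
Function('W')(H, B) = -9 (Function('W')(H, B) = Mul(-3, 3) = -9)
Function('l')(S) = Add(8, Mul(-8, S)) (Function('l')(S) = Mul(Add(-1, S), Add(-9, Mul(S, Pow(S, -1)))) = Mul(Add(-1, S), Add(-9, 1)) = Mul(Add(-1, S), -8) = Add(8, Mul(-8, S)))
O = 30
Function('F')(s) = -26 (Function('F')(s) = Add(Add(8, Mul(-8, 4)), -2) = Add(Add(8, -32), -2) = Add(-24, -2) = -26)
Pow(Add(Add(-25, 26), Function('F')(O)), 2) = Pow(Add(Add(-25, 26), -26), 2) = Pow(Add(1, -26), 2) = Pow(-25, 2) = 625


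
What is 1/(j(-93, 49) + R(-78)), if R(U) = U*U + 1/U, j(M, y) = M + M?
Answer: 78/460043 ≈ 0.00016955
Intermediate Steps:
j(M, y) = 2*M
R(U) = 1/U + U² (R(U) = U² + 1/U = 1/U + U²)
1/(j(-93, 49) + R(-78)) = 1/(2*(-93) + (1 + (-78)³)/(-78)) = 1/(-186 - (1 - 474552)/78) = 1/(-186 - 1/78*(-474551)) = 1/(-186 + 474551/78) = 1/(460043/78) = 78/460043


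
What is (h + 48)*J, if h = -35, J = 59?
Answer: 767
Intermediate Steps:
(h + 48)*J = (-35 + 48)*59 = 13*59 = 767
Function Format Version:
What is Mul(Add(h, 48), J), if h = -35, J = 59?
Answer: 767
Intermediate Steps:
Mul(Add(h, 48), J) = Mul(Add(-35, 48), 59) = Mul(13, 59) = 767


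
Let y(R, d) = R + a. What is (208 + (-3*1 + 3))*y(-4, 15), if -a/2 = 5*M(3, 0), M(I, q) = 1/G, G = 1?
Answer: -2912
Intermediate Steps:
M(I, q) = 1 (M(I, q) = 1/1 = 1)
a = -10 ≈ -10.000
y(R, d) = -10 + R (y(R, d) = R - 10 = -10 + R)
(208 + (-3*1 + 3))*y(-4, 15) = (208 + (-3*1 + 3))*(-10 - 4) = (208 + (-3 + 3))*(-14) = (208 + 0)*(-14) = 208*(-14) = -2912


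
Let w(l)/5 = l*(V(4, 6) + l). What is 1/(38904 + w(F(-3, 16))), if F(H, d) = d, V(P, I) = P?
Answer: 1/40504 ≈ 2.4689e-5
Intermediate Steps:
w(l) = 5*l*(4 + l) (w(l) = 5*(l*(4 + l)) = 5*l*(4 + l))
1/(38904 + w(F(-3, 16))) = 1/(38904 + 5*16*(4 + 16)) = 1/(38904 + 5*16*20) = 1/(38904 + 1600) = 1/40504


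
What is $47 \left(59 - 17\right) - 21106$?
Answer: $-19132$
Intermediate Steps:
$47 \left(59 - 17\right) - 21106 = 47 \cdot 42 - 21106 = 1974 - 21106 = -19132$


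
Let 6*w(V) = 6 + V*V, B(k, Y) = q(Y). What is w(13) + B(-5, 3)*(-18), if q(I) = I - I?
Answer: 175/6 ≈ 29.167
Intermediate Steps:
q(I) = 0
B(k, Y) = 0
w(V) = 1 + V²/6 (w(V) = (6 + V*V)/6 = (6 + V²)/6 = 1 + V²/6)
w(13) + B(-5, 3)*(-18) = (1 + (⅙)*13²) + 0*(-18) = (1 + (⅙)*169) + 0 = (1 + 169/6) + 0 = 175/6 + 0 = 175/6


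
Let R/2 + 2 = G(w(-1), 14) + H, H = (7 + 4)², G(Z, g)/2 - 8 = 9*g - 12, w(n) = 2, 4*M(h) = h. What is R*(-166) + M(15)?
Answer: -482049/4 ≈ -1.2051e+5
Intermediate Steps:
M(h) = h/4
G(Z, g) = -8 + 18*g (G(Z, g) = 16 + 2*(9*g - 12) = 16 + 2*(-12 + 9*g) = 16 + (-24 + 18*g) = -8 + 18*g)
H = 121 (H = 11² = 121)
R = 726 (R = -4 + 2*((-8 + 18*14) + 121) = -4 + 2*((-8 + 252) + 121) = -4 + 2*(244 + 121) = -4 + 2*365 = -4 + 730 = 726)
R*(-166) + M(15) = 726*(-166) + (¼)*15 = -120516 + 15/4 = -482049/4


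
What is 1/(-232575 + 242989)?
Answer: 1/10414 ≈ 9.6025e-5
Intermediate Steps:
1/(-232575 + 242989) = 1/10414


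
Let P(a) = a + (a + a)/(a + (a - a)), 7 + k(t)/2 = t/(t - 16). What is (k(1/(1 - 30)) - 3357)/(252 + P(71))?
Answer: -1567513/151125 ≈ -10.372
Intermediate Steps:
k(t) = -14 + 2*t/(-16 + t) (k(t) = -14 + 2*(t/(t - 16)) = -14 + 2*(t/(-16 + t)) = -14 + 2*t/(-16 + t))
P(a) = 2 + a (P(a) = a + (2*a)/(a + 0) = a + (2*a)/a = a + 2 = 2 + a)
(k(1/(1 - 30)) - 3357)/(252 + P(71)) = (4*(56 - 3/(1 - 30))/(-16 + 1/(1 - 30)) - 3357)/(252 + (2 + 71)) = (4*(56 - 3/(-29))/(-16 + 1/(-29)) - 3357)/(252 + 73) = (4*(56 - 3*(-1/29))/(-16 - 1/29) - 3357)/325 = (4*(56 + 3/29)/(-465/29) - 3357)*(1/325) = (4*(-29/465)*(1627/29) - 3357)*(1/325) = (-6508/465 - 3357)*(1/325) = -1567513/465*1/325 = -1567513/151125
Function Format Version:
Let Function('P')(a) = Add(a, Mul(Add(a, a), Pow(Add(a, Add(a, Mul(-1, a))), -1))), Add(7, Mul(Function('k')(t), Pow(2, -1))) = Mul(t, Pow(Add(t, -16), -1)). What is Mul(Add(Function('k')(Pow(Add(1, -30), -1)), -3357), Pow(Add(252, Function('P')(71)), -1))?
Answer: Rational(-1567513, 151125) ≈ -10.372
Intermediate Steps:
Function('k')(t) = Add(-14, Mul(2, t, Pow(Add(-16, t), -1))) (Function('k')(t) = Add(-14, Mul(2, Mul(t, Pow(Add(t, -16), -1)))) = Add(-14, Mul(2, Mul(t, Pow(Add(-16, t), -1)))) = Add(-14, Mul(2, t, Pow(Add(-16, t), -1))))
Function('P')(a) = Add(2, a) (Function('P')(a) = Add(a, Mul(Mul(2, a), Pow(Add(a, 0), -1))) = Add(a, Mul(Mul(2, a), Pow(a, -1))) = Add(a, 2) = Add(2, a))
Mul(Add(Function('k')(Pow(Add(1, -30), -1)), -3357), Pow(Add(252, Function('P')(71)), -1)) = Mul(Add(Mul(4, Pow(Add(-16, Pow(Add(1, -30), -1)), -1), Add(56, Mul(-3, Pow(Add(1, -30), -1)))), -3357), Pow(Add(252, Add(2, 71)), -1)) = Mul(Add(Mul(4, Pow(Add(-16, Pow(-29, -1)), -1), Add(56, Mul(-3, Pow(-29, -1)))), -3357), Pow(Add(252, 73), -1)) = Mul(Add(Mul(4, Pow(Add(-16, Rational(-1, 29)), -1), Add(56, Mul(-3, Rational(-1, 29)))), -3357), Pow(325, -1)) = Mul(Add(Mul(4, Pow(Rational(-465, 29), -1), Add(56, Rational(3, 29))), -3357), Rational(1, 325)) = Mul(Add(Mul(4, Rational(-29, 465), Rational(1627, 29)), -3357), Rational(1, 325)) = Mul(Add(Rational(-6508, 465), -3357), Rational(1, 325)) = Mul(Rational(-1567513, 465), Rational(1, 325)) = Rational(-1567513, 151125)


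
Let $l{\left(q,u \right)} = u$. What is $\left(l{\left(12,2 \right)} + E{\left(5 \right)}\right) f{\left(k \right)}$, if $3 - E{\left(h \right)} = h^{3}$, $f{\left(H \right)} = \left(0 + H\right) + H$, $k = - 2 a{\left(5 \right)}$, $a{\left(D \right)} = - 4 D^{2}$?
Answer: $-48000$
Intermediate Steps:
$k = 200$ ($k = - 2 \left(- 4 \cdot 5^{2}\right) = - 2 \left(\left(-4\right) 25\right) = \left(-2\right) \left(-100\right) = 200$)
$f{\left(H \right)} = 2 H$ ($f{\left(H \right)} = H + H = 2 H$)
$E{\left(h \right)} = 3 - h^{3}$
$\left(l{\left(12,2 \right)} + E{\left(5 \right)}\right) f{\left(k \right)} = \left(2 + \left(3 - 5^{3}\right)\right) 2 \cdot 200 = \left(2 + \left(3 - 125\right)\right) 400 = \left(2 - 122\right) 400 = \left(-120\right) 400 = -48000$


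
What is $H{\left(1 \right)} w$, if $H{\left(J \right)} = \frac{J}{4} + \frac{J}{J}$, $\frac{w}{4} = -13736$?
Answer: $-68680$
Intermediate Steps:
$w = -54944$ ($w = 4 \left(-13736\right) = -54944$)
$H{\left(J \right)} = 1 + \frac{J}{4}$ ($H{\left(J \right)} = J \frac{1}{4} + 1 = \frac{J}{4} + 1 = 1 + \frac{J}{4}$)
$H{\left(1 \right)} w = \left(1 + \frac{1}{4} \cdot 1\right) \left(-54944\right) = \left(1 + \frac{1}{4}\right) \left(-54944\right) = \frac{5}{4} \left(-54944\right) = -68680$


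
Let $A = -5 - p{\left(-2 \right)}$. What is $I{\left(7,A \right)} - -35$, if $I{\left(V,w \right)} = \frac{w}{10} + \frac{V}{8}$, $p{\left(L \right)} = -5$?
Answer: $\frac{287}{8} \approx 35.875$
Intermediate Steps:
$A = 0$ ($A = -5 - -5 = -5 + 5 = 0$)
$I{\left(V,w \right)} = \frac{V}{8} + \frac{w}{10}$ ($I{\left(V,w \right)} = w \frac{1}{10} + V \frac{1}{8} = \frac{w}{10} + \frac{V}{8} = \frac{V}{8} + \frac{w}{10}$)
$I{\left(7,A \right)} - -35 = \left(\frac{1}{8} \cdot 7 + \frac{1}{10} \cdot 0\right) - -35 = \left(\frac{7}{8} + 0\right) + 35 = \frac{7}{8} + 35 = \frac{287}{8}$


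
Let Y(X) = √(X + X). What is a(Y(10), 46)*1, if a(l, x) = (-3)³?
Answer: -27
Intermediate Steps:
Y(X) = √2*√X (Y(X) = √(2*X) = √2*√X)
a(l, x) = -27
a(Y(10), 46)*1 = -27*1 = -27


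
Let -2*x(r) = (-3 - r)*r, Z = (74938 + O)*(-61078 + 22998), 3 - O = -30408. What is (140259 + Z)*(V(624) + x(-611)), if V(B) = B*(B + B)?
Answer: -3869123601835856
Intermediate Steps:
O = 30411 (O = 3 - 1*(-30408) = 3 + 30408 = 30411)
Z = -4011689920 (Z = (74938 + 30411)*(-61078 + 22998) = 105349*(-38080) = -4011689920)
x(r) = -r*(-3 - r)/2 (x(r) = -(-3 - r)*r/2 = -r*(-3 - r)/2)
V(B) = 2*B² (V(B) = B*(2*B) = 2*B²)
(140259 + Z)*(V(624) + x(-611)) = (140259 - 4011689920)*(2*624² + (½)*(-611)*(3 - 611)) = -4011549661*(2*389376 + (½)*(-611)*(-608)) = -4011549661*(778752 + 185744) = -4011549661*964496 = -3869123601835856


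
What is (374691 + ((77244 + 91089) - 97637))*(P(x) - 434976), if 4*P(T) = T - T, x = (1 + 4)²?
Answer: -193732655712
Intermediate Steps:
x = 25 (x = 5² = 25)
P(T) = 0 (P(T) = (T - T)/4 = (¼)*0 = 0)
(374691 + ((77244 + 91089) - 97637))*(P(x) - 434976) = (374691 + ((77244 + 91089) - 97637))*(0 - 434976) = (374691 + (168333 - 97637))*(-434976) = (374691 + 70696)*(-434976) = 445387*(-434976) = -193732655712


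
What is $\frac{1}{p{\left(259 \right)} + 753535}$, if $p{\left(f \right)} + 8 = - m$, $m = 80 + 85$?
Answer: $\frac{1}{753362} \approx 1.3274 \cdot 10^{-6}$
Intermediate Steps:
$m = 165$
$p{\left(f \right)} = -173$ ($p{\left(f \right)} = -8 - 165 = -173$)
$\frac{1}{p{\left(259 \right)} + 753535} = \frac{1}{-173 + 753535} = \frac{1}{753362}$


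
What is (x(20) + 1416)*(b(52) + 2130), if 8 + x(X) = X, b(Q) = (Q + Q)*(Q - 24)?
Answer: 7199976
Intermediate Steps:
b(Q) = 2*Q*(-24 + Q) (b(Q) = (2*Q)*(-24 + Q) = 2*Q*(-24 + Q))
x(X) = -8 + X
(x(20) + 1416)*(b(52) + 2130) = ((-8 + 20) + 1416)*(2*52*(-24 + 52) + 2130) = (12 + 1416)*(2*52*28 + 2130) = 1428*(2912 + 2130) = 1428*5042 = 7199976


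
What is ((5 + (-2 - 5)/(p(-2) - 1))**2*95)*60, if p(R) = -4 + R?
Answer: 205200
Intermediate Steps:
((5 + (-2 - 5)/(p(-2) - 1))**2*95)*60 = ((5 + (-2 - 5)/((-4 - 2) - 1))**2*95)*60 = ((5 - 7/(-6 - 1))**2*95)*60 = ((5 - 7/(-7))**2*95)*60 = ((5 - 7*(-1/7))**2*95)*60 = ((5 + 1)**2*95)*60 = (6**2*95)*60 = (36*95)*60 = 3420*60 = 205200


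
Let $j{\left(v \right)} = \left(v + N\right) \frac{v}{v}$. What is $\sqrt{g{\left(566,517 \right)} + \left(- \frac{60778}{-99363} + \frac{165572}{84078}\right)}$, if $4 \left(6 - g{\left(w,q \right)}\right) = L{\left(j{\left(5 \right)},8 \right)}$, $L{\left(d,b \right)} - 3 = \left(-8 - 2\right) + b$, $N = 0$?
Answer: $\frac{\sqrt{797591966300202183}}{309416382} \approx 2.8863$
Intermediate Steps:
$j{\left(v \right)} = v$ ($j{\left(v \right)} = \left(v + 0\right) \frac{v}{v} = v 1 = v$)
$L{\left(d,b \right)} = -7 + b$ ($L{\left(d,b \right)} = 3 + \left(\left(-8 - 2\right) + b\right) = 3 + \left(-10 + b\right) = -7 + b$)
$g{\left(w,q \right)} = \frac{23}{4}$ ($g{\left(w,q \right)} = 6 - \frac{-7 + 8}{4} = 6 - \frac{1}{4} = \frac{23}{4}$)
$\sqrt{g{\left(566,517 \right)} + \left(- \frac{60778}{-99363} + \frac{165572}{84078}\right)} = \sqrt{\frac{23}{4} + \left(- \frac{60778}{-99363} + \frac{165572}{84078}\right)} = \sqrt{\frac{23}{4} + \left(\left(-60778\right) \left(- \frac{1}{99363}\right) + 165572 \cdot \frac{1}{84078}\right)} = \sqrt{\frac{23}{4} + \left(\frac{60778}{99363} + \frac{82786}{42039}\right)} = \sqrt{\frac{23}{4} + \frac{3593637220}{1392373719}} = \sqrt{\frac{46399144417}{5569494876}} = \frac{\sqrt{797591966300202183}}{309416382}$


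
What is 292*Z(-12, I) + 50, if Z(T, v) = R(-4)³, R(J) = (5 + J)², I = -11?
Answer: 342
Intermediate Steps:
Z(T, v) = 1 (Z(T, v) = ((5 - 4)²)³ = (1²)³ = 1³ = 1)
292*Z(-12, I) + 50 = 292*1 + 50 = 292 + 50 = 342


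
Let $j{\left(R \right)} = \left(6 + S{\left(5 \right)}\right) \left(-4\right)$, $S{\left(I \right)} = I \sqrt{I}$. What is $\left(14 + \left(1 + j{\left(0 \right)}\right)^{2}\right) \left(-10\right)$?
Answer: $-25430 - 9200 \sqrt{5} \approx -46002.0$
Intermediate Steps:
$S{\left(I \right)} = I^{\frac{3}{2}}$
$j{\left(R \right)} = -24 - 20 \sqrt{5}$ ($j{\left(R \right)} = \left(6 + 5^{\frac{3}{2}}\right) \left(-4\right) = \left(6 + 5 \sqrt{5}\right) \left(-4\right) = -24 - 20 \sqrt{5}$)
$\left(14 + \left(1 + j{\left(0 \right)}\right)^{2}\right) \left(-10\right) = \left(14 + \left(1 - \left(24 + 20 \sqrt{5}\right)\right)^{2}\right) \left(-10\right) = \left(14 + \left(-23 - 20 \sqrt{5}\right)^{2}\right) \left(-10\right) = -140 - 10 \left(-23 - 20 \sqrt{5}\right)^{2}$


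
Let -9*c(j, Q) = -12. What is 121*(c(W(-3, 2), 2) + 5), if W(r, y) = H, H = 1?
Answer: 2299/3 ≈ 766.33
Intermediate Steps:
W(r, y) = 1
c(j, Q) = 4/3 (c(j, Q) = -1/9*(-12) = 4/3)
121*(c(W(-3, 2), 2) + 5) = 121*(4/3 + 5) = 121*(19/3) = 2299/3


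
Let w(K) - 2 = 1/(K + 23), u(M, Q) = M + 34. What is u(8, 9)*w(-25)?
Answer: 63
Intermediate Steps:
u(M, Q) = 34 + M
w(K) = 2 + 1/(23 + K) (w(K) = 2 + 1/(K + 23) = 2 + 1/(23 + K))
u(8, 9)*w(-25) = (34 + 8)*((47 + 2*(-25))/(23 - 25)) = 42*((47 - 50)/(-2)) = 42*(-1/2*(-3)) = 42*(3/2) = 63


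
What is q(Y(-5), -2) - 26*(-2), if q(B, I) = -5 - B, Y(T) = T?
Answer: 52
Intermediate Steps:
q(Y(-5), -2) - 26*(-2) = (-5 - 1*(-5)) - 26*(-2) = (-5 + 5) + 52 = 0 + 52 = 52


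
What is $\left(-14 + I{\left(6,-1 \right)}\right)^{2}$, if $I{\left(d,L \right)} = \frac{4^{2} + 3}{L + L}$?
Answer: $\frac{2209}{4} \approx 552.25$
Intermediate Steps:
$I{\left(d,L \right)} = \frac{19}{2 L}$ ($I{\left(d,L \right)} = \frac{16 + 3}{2 L} = 19 \frac{1}{2 L} = \frac{19}{2 L}$)
$\left(-14 + I{\left(6,-1 \right)}\right)^{2} = \left(-14 + \frac{19}{2 \left(-1\right)}\right)^{2} = \left(-14 + \frac{19}{2} \left(-1\right)\right)^{2} = \left(-14 - \frac{19}{2}\right)^{2} = \left(- \frac{47}{2}\right)^{2} = \frac{2209}{4}$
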